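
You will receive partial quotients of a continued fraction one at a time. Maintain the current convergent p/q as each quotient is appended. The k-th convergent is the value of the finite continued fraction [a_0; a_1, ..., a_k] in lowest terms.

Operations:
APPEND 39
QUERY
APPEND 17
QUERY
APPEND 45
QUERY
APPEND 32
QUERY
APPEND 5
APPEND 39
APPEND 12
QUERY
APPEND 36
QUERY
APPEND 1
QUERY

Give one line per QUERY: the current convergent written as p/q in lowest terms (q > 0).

APPEND 39: p_0 = 39·1 + 0 = 39, q_0 = 39·0 + 1 = 1 → 39/1
APPEND 17: p_1 = 17·39 + 1 = 664, q_1 = 17·1 + 0 = 17 → 664/17
APPEND 45: p_2 = 45·664 + 39 = 29919, q_2 = 45·17 + 1 = 766 → 29919/766
APPEND 32: p_3 = 32·29919 + 664 = 958072, q_3 = 32·766 + 17 = 24529 → 958072/24529
APPEND 5: p_4 = 5·958072 + 29919 = 4820279, q_4 = 5·24529 + 766 = 123411 → 4820279/123411
APPEND 39: p_5 = 39·4820279 + 958072 = 188948953, q_5 = 39·123411 + 24529 = 4837558 → 188948953/4837558
APPEND 12: p_6 = 12·188948953 + 4820279 = 2272207715, q_6 = 12·4837558 + 123411 = 58174107 → 2272207715/58174107
APPEND 36: p_7 = 36·2272207715 + 188948953 = 81988426693, q_7 = 36·58174107 + 4837558 = 2099105410 → 81988426693/2099105410
APPEND 1: p_8 = 1·81988426693 + 2272207715 = 84260634408, q_8 = 1·2099105410 + 58174107 = 2157279517 → 84260634408/2157279517

39/1
664/17
29919/766
958072/24529
2272207715/58174107
81988426693/2099105410
84260634408/2157279517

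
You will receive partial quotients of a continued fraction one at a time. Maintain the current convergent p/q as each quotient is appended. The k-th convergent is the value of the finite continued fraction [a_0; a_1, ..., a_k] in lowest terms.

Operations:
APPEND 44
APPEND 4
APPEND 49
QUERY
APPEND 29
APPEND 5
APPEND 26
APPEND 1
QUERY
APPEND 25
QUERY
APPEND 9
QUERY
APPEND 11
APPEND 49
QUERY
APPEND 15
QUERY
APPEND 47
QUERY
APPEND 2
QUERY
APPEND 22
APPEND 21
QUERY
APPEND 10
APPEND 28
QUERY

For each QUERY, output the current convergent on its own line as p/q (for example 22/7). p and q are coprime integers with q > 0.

8717/197
34639279/782831
899347687/20324824
8128768462/183706247
4433603006143/100197289756
66594360892914/1505000439881
3134368564973101/70835217964163
6335331490839116/143175436368207
2999080220122945829/67777766615727264
846731868372723920233/19135731873925173260

APPEND 44: p_0 = 44·1 + 0 = 44, q_0 = 44·0 + 1 = 1 → 44/1
APPEND 4: p_1 = 4·44 + 1 = 177, q_1 = 4·1 + 0 = 4 → 177/4
APPEND 49: p_2 = 49·177 + 44 = 8717, q_2 = 49·4 + 1 = 197 → 8717/197
APPEND 29: p_3 = 29·8717 + 177 = 252970, q_3 = 29·197 + 4 = 5717 → 252970/5717
APPEND 5: p_4 = 5·252970 + 8717 = 1273567, q_4 = 5·5717 + 197 = 28782 → 1273567/28782
APPEND 26: p_5 = 26·1273567 + 252970 = 33365712, q_5 = 26·28782 + 5717 = 754049 → 33365712/754049
APPEND 1: p_6 = 1·33365712 + 1273567 = 34639279, q_6 = 1·754049 + 28782 = 782831 → 34639279/782831
APPEND 25: p_7 = 25·34639279 + 33365712 = 899347687, q_7 = 25·782831 + 754049 = 20324824 → 899347687/20324824
APPEND 9: p_8 = 9·899347687 + 34639279 = 8128768462, q_8 = 9·20324824 + 782831 = 183706247 → 8128768462/183706247
APPEND 11: p_9 = 11·8128768462 + 899347687 = 90315800769, q_9 = 11·183706247 + 20324824 = 2041093541 → 90315800769/2041093541
APPEND 49: p_10 = 49·90315800769 + 8128768462 = 4433603006143, q_10 = 49·2041093541 + 183706247 = 100197289756 → 4433603006143/100197289756
APPEND 15: p_11 = 15·4433603006143 + 90315800769 = 66594360892914, q_11 = 15·100197289756 + 2041093541 = 1505000439881 → 66594360892914/1505000439881
APPEND 47: p_12 = 47·66594360892914 + 4433603006143 = 3134368564973101, q_12 = 47·1505000439881 + 100197289756 = 70835217964163 → 3134368564973101/70835217964163
APPEND 2: p_13 = 2·3134368564973101 + 66594360892914 = 6335331490839116, q_13 = 2·70835217964163 + 1505000439881 = 143175436368207 → 6335331490839116/143175436368207
APPEND 22: p_14 = 22·6335331490839116 + 3134368564973101 = 142511661363433653, q_14 = 22·143175436368207 + 70835217964163 = 3220694818064717 → 142511661363433653/3220694818064717
APPEND 21: p_15 = 21·142511661363433653 + 6335331490839116 = 2999080220122945829, q_15 = 21·3220694818064717 + 143175436368207 = 67777766615727264 → 2999080220122945829/67777766615727264
APPEND 10: p_16 = 10·2999080220122945829 + 142511661363433653 = 30133313862592891943, q_16 = 10·67777766615727264 + 3220694818064717 = 680998360975337357 → 30133313862592891943/680998360975337357
APPEND 28: p_17 = 28·30133313862592891943 + 2999080220122945829 = 846731868372723920233, q_17 = 28·680998360975337357 + 67777766615727264 = 19135731873925173260 → 846731868372723920233/19135731873925173260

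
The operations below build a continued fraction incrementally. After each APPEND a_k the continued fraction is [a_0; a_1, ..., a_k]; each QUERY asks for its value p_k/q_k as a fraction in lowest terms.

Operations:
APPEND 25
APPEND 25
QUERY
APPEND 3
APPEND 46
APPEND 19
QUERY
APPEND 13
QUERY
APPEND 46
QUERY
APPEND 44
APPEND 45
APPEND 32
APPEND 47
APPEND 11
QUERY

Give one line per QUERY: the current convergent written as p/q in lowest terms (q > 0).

APPEND 25: p_0 = 25·1 + 0 = 25, q_0 = 25·0 + 1 = 1 → 25/1
APPEND 25: p_1 = 25·25 + 1 = 626, q_1 = 25·1 + 0 = 25 → 626/25
APPEND 3: p_2 = 3·626 + 25 = 1903, q_2 = 3·25 + 1 = 76 → 1903/76
APPEND 46: p_3 = 46·1903 + 626 = 88164, q_3 = 46·76 + 25 = 3521 → 88164/3521
APPEND 19: p_4 = 19·88164 + 1903 = 1677019, q_4 = 19·3521 + 76 = 66975 → 1677019/66975
APPEND 13: p_5 = 13·1677019 + 88164 = 21889411, q_5 = 13·66975 + 3521 = 874196 → 21889411/874196
APPEND 46: p_6 = 46·21889411 + 1677019 = 1008589925, q_6 = 46·874196 + 66975 = 40279991 → 1008589925/40279991
APPEND 44: p_7 = 44·1008589925 + 21889411 = 44399846111, q_7 = 44·40279991 + 874196 = 1773193800 → 44399846111/1773193800
APPEND 45: p_8 = 45·44399846111 + 1008589925 = 1999001664920, q_8 = 45·1773193800 + 40279991 = 79834000991 → 1999001664920/79834000991
APPEND 32: p_9 = 32·1999001664920 + 44399846111 = 64012453123551, q_9 = 32·79834000991 + 1773193800 = 2556461225512 → 64012453123551/2556461225512
APPEND 47: p_10 = 47·64012453123551 + 1999001664920 = 3010584298471817, q_10 = 47·2556461225512 + 79834000991 = 120233511600055 → 3010584298471817/120233511600055
APPEND 11: p_11 = 11·3010584298471817 + 64012453123551 = 33180439736313538, q_11 = 11·120233511600055 + 2556461225512 = 1325125088826117 → 33180439736313538/1325125088826117

626/25
1677019/66975
21889411/874196
1008589925/40279991
33180439736313538/1325125088826117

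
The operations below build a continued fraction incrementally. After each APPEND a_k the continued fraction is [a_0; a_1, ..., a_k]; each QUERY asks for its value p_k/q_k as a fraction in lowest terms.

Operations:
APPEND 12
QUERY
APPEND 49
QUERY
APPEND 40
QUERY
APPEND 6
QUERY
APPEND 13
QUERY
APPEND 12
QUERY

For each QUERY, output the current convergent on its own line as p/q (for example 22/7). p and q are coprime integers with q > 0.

12/1
589/49
23572/1961
142021/11815
1869845/155556
22580161/1878487

APPEND 12: p_0 = 12·1 + 0 = 12, q_0 = 12·0 + 1 = 1 → 12/1
APPEND 49: p_1 = 49·12 + 1 = 589, q_1 = 49·1 + 0 = 49 → 589/49
APPEND 40: p_2 = 40·589 + 12 = 23572, q_2 = 40·49 + 1 = 1961 → 23572/1961
APPEND 6: p_3 = 6·23572 + 589 = 142021, q_3 = 6·1961 + 49 = 11815 → 142021/11815
APPEND 13: p_4 = 13·142021 + 23572 = 1869845, q_4 = 13·11815 + 1961 = 155556 → 1869845/155556
APPEND 12: p_5 = 12·1869845 + 142021 = 22580161, q_5 = 12·155556 + 11815 = 1878487 → 22580161/1878487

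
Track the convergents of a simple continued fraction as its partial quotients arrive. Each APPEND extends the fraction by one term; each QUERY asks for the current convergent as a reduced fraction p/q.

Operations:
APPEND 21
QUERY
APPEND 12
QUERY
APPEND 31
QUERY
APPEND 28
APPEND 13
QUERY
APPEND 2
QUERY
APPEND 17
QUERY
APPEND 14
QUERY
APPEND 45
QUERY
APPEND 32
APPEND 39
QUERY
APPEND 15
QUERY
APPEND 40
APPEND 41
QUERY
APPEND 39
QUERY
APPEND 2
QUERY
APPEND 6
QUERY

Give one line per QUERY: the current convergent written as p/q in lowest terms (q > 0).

APPEND 21: p_0 = 21·1 + 0 = 21, q_0 = 21·0 + 1 = 1 → 21/1
APPEND 12: p_1 = 12·21 + 1 = 253, q_1 = 12·1 + 0 = 12 → 253/12
APPEND 31: p_2 = 31·253 + 21 = 7864, q_2 = 31·12 + 1 = 373 → 7864/373
APPEND 28: p_3 = 28·7864 + 253 = 220445, q_3 = 28·373 + 12 = 10456 → 220445/10456
APPEND 13: p_4 = 13·220445 + 7864 = 2873649, q_4 = 13·10456 + 373 = 136301 → 2873649/136301
APPEND 2: p_5 = 2·2873649 + 220445 = 5967743, q_5 = 2·136301 + 10456 = 283058 → 5967743/283058
APPEND 17: p_6 = 17·5967743 + 2873649 = 104325280, q_6 = 17·283058 + 136301 = 4948287 → 104325280/4948287
APPEND 14: p_7 = 14·104325280 + 5967743 = 1466521663, q_7 = 14·4948287 + 283058 = 69559076 → 1466521663/69559076
APPEND 45: p_8 = 45·1466521663 + 104325280 = 66097800115, q_8 = 45·69559076 + 4948287 = 3135106707 → 66097800115/3135106707
APPEND 32: p_9 = 32·66097800115 + 1466521663 = 2116596125343, q_9 = 32·3135106707 + 69559076 = 100392973700 → 2116596125343/100392973700
APPEND 39: p_10 = 39·2116596125343 + 66097800115 = 82613346688492, q_10 = 39·100392973700 + 3135106707 = 3918461081007 → 82613346688492/3918461081007
APPEND 15: p_11 = 15·82613346688492 + 2116596125343 = 1241316796452723, q_11 = 15·3918461081007 + 100392973700 = 58877309188805 → 1241316796452723/58877309188805
APPEND 40: p_12 = 40·1241316796452723 + 82613346688492 = 49735285204797412, q_12 = 40·58877309188805 + 3918461081007 = 2359010828633207 → 49735285204797412/2359010828633207
APPEND 41: p_13 = 41·49735285204797412 + 1241316796452723 = 2040388010193146615, q_13 = 41·2359010828633207 + 58877309188805 = 96778321283150292 → 2040388010193146615/96778321283150292
APPEND 39: p_14 = 39·2040388010193146615 + 49735285204797412 = 79624867682737515397, q_14 = 39·96778321283150292 + 2359010828633207 = 3776713540871494595 → 79624867682737515397/3776713540871494595
APPEND 2: p_15 = 2·79624867682737515397 + 2040388010193146615 = 161290123375668177409, q_15 = 2·3776713540871494595 + 96778321283150292 = 7650205403026139482 → 161290123375668177409/7650205403026139482
APPEND 6: p_16 = 6·161290123375668177409 + 79624867682737515397 = 1047365607936746579851, q_16 = 6·7650205403026139482 + 3776713540871494595 = 49677945959028331487 → 1047365607936746579851/49677945959028331487

21/1
253/12
7864/373
2873649/136301
5967743/283058
104325280/4948287
1466521663/69559076
66097800115/3135106707
82613346688492/3918461081007
1241316796452723/58877309188805
2040388010193146615/96778321283150292
79624867682737515397/3776713540871494595
161290123375668177409/7650205403026139482
1047365607936746579851/49677945959028331487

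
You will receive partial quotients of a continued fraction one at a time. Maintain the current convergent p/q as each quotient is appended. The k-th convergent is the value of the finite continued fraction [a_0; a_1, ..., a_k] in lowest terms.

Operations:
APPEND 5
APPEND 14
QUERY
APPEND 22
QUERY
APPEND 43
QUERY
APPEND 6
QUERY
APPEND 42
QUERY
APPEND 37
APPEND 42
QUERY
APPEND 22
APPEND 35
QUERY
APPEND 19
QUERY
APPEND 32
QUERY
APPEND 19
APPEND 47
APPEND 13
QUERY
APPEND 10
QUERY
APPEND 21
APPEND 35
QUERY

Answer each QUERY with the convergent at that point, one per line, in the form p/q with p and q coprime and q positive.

APPEND 5: p_0 = 5·1 + 0 = 5, q_0 = 5·0 + 1 = 1 → 5/1
APPEND 14: p_1 = 14·5 + 1 = 71, q_1 = 14·1 + 0 = 14 → 71/14
APPEND 22: p_2 = 22·71 + 5 = 1567, q_2 = 22·14 + 1 = 309 → 1567/309
APPEND 43: p_3 = 43·1567 + 71 = 67452, q_3 = 43·309 + 14 = 13301 → 67452/13301
APPEND 6: p_4 = 6·67452 + 1567 = 406279, q_4 = 6·13301 + 309 = 80115 → 406279/80115
APPEND 42: p_5 = 42·406279 + 67452 = 17131170, q_5 = 42·80115 + 13301 = 3378131 → 17131170/3378131
APPEND 37: p_6 = 37·17131170 + 406279 = 634259569, q_6 = 37·3378131 + 80115 = 125070962 → 634259569/125070962
APPEND 42: p_7 = 42·634259569 + 17131170 = 26656033068, q_7 = 42·125070962 + 3378131 = 5256358535 → 26656033068/5256358535
APPEND 22: p_8 = 22·26656033068 + 634259569 = 587066987065, q_8 = 22·5256358535 + 125070962 = 115764958732 → 587066987065/115764958732
APPEND 35: p_9 = 35·587066987065 + 26656033068 = 20574000580343, q_9 = 35·115764958732 + 5256358535 = 4057029914155 → 20574000580343/4057029914155
APPEND 19: p_10 = 19·20574000580343 + 587066987065 = 391493078013582, q_10 = 19·4057029914155 + 115764958732 = 77199333327677 → 391493078013582/77199333327677
APPEND 32: p_11 = 32·391493078013582 + 20574000580343 = 12548352497014967, q_11 = 32·77199333327677 + 4057029914155 = 2474435696399819 → 12548352497014967/2474435696399819
APPEND 19: p_12 = 19·12548352497014967 + 391493078013582 = 238810190521297955, q_12 = 19·2474435696399819 + 77199333327677 = 47091477564924238 → 238810190521297955/47091477564924238
APPEND 47: p_13 = 47·238810190521297955 + 12548352497014967 = 11236627306998018852, q_13 = 47·47091477564924238 + 2474435696399819 = 2215773881247839005 → 11236627306998018852/2215773881247839005
APPEND 13: p_14 = 13·11236627306998018852 + 238810190521297955 = 146314965181495543031, q_14 = 13·2215773881247839005 + 47091477564924238 = 28852151933786831303 → 146314965181495543031/28852151933786831303
APPEND 10: p_15 = 10·146314965181495543031 + 11236627306998018852 = 1474386279121953449162, q_15 = 10·28852151933786831303 + 2215773881247839005 = 290737293219116152035 → 1474386279121953449162/290737293219116152035
APPEND 21: p_16 = 21·1474386279121953449162 + 146314965181495543031 = 31108426826742517975433, q_16 = 21·290737293219116152035 + 28852151933786831303 = 6134335309535226024038 → 31108426826742517975433/6134335309535226024038
APPEND 35: p_17 = 35·31108426826742517975433 + 1474386279121953449162 = 1090269325215110082589317, q_17 = 35·6134335309535226024038 + 290737293219116152035 = 214992473126952026993365 → 1090269325215110082589317/214992473126952026993365

71/14
1567/309
67452/13301
406279/80115
17131170/3378131
26656033068/5256358535
20574000580343/4057029914155
391493078013582/77199333327677
12548352497014967/2474435696399819
146314965181495543031/28852151933786831303
1474386279121953449162/290737293219116152035
1090269325215110082589317/214992473126952026993365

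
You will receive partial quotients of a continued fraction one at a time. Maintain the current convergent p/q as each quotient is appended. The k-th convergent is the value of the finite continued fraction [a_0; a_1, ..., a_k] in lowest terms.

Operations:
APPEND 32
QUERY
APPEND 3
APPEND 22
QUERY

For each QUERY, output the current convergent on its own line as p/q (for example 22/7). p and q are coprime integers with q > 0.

32/1
2166/67

APPEND 32: p_0 = 32·1 + 0 = 32, q_0 = 32·0 + 1 = 1 → 32/1
APPEND 3: p_1 = 3·32 + 1 = 97, q_1 = 3·1 + 0 = 3 → 97/3
APPEND 22: p_2 = 22·97 + 32 = 2166, q_2 = 22·3 + 1 = 67 → 2166/67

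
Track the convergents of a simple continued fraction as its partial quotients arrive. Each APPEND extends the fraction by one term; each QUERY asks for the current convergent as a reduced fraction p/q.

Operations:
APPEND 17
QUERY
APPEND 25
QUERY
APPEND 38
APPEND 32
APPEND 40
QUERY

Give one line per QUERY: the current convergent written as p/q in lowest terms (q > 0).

APPEND 17: p_0 = 17·1 + 0 = 17, q_0 = 17·0 + 1 = 1 → 17/1
APPEND 25: p_1 = 25·17 + 1 = 426, q_1 = 25·1 + 0 = 25 → 426/25
APPEND 38: p_2 = 38·426 + 17 = 16205, q_2 = 38·25 + 1 = 951 → 16205/951
APPEND 32: p_3 = 32·16205 + 426 = 518986, q_3 = 32·951 + 25 = 30457 → 518986/30457
APPEND 40: p_4 = 40·518986 + 16205 = 20775645, q_4 = 40·30457 + 951 = 1219231 → 20775645/1219231

17/1
426/25
20775645/1219231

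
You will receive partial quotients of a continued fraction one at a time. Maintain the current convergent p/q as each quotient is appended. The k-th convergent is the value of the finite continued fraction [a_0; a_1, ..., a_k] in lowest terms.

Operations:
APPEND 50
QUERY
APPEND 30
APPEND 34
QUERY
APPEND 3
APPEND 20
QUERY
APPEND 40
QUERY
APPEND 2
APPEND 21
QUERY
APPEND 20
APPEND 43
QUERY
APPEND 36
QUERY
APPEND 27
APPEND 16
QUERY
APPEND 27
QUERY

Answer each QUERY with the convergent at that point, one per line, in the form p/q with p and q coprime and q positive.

APPEND 50: p_0 = 50·1 + 0 = 50, q_0 = 50·0 + 1 = 1 → 50/1
APPEND 30: p_1 = 30·50 + 1 = 1501, q_1 = 30·1 + 0 = 30 → 1501/30
APPEND 34: p_2 = 34·1501 + 50 = 51084, q_2 = 34·30 + 1 = 1021 → 51084/1021
APPEND 3: p_3 = 3·51084 + 1501 = 154753, q_3 = 3·1021 + 30 = 3093 → 154753/3093
APPEND 20: p_4 = 20·154753 + 51084 = 3146144, q_4 = 20·3093 + 1021 = 62881 → 3146144/62881
APPEND 40: p_5 = 40·3146144 + 154753 = 126000513, q_5 = 40·62881 + 3093 = 2518333 → 126000513/2518333
APPEND 2: p_6 = 2·126000513 + 3146144 = 255147170, q_6 = 2·2518333 + 62881 = 5099547 → 255147170/5099547
APPEND 21: p_7 = 21·255147170 + 126000513 = 5484091083, q_7 = 21·5099547 + 2518333 = 109608820 → 5484091083/109608820
APPEND 20: p_8 = 20·5484091083 + 255147170 = 109936968830, q_8 = 20·109608820 + 5099547 = 2197275947 → 109936968830/2197275947
APPEND 43: p_9 = 43·109936968830 + 5484091083 = 4732773750773, q_9 = 43·2197275947 + 109608820 = 94592474541 → 4732773750773/94592474541
APPEND 36: p_10 = 36·4732773750773 + 109936968830 = 170489791996658, q_10 = 36·94592474541 + 2197275947 = 3407526359423 → 170489791996658/3407526359423
APPEND 27: p_11 = 27·170489791996658 + 4732773750773 = 4607957157660539, q_11 = 27·3407526359423 + 94592474541 = 92097804178962 → 4607957157660539/92097804178962
APPEND 16: p_12 = 16·4607957157660539 + 170489791996658 = 73897804314565282, q_12 = 16·92097804178962 + 3407526359423 = 1476972393222815 → 73897804314565282/1476972393222815
APPEND 27: p_13 = 27·73897804314565282 + 4607957157660539 = 1999848673650923153, q_13 = 27·1476972393222815 + 92097804178962 = 39970352421194967 → 1999848673650923153/39970352421194967

50/1
51084/1021
3146144/62881
126000513/2518333
5484091083/109608820
4732773750773/94592474541
170489791996658/3407526359423
73897804314565282/1476972393222815
1999848673650923153/39970352421194967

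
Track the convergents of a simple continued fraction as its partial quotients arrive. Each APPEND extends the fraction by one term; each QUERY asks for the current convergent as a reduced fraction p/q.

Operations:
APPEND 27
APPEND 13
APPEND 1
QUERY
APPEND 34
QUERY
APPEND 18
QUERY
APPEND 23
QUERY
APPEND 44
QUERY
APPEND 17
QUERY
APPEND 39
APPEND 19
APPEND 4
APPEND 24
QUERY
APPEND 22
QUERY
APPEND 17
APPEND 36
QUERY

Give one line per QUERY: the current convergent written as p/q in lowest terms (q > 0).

APPEND 27: p_0 = 27·1 + 0 = 27, q_0 = 27·0 + 1 = 1 → 27/1
APPEND 13: p_1 = 13·27 + 1 = 352, q_1 = 13·1 + 0 = 13 → 352/13
APPEND 1: p_2 = 1·352 + 27 = 379, q_2 = 1·13 + 1 = 14 → 379/14
APPEND 34: p_3 = 34·379 + 352 = 13238, q_3 = 34·14 + 13 = 489 → 13238/489
APPEND 18: p_4 = 18·13238 + 379 = 238663, q_4 = 18·489 + 14 = 8816 → 238663/8816
APPEND 23: p_5 = 23·238663 + 13238 = 5502487, q_5 = 23·8816 + 489 = 203257 → 5502487/203257
APPEND 44: p_6 = 44·5502487 + 238663 = 242348091, q_6 = 44·203257 + 8816 = 8952124 → 242348091/8952124
APPEND 17: p_7 = 17·242348091 + 5502487 = 4125420034, q_7 = 17·8952124 + 203257 = 152389365 → 4125420034/152389365
APPEND 39: p_8 = 39·4125420034 + 242348091 = 161133729417, q_8 = 39·152389365 + 8952124 = 5952137359 → 161133729417/5952137359
APPEND 19: p_9 = 19·161133729417 + 4125420034 = 3065666278957, q_9 = 19·5952137359 + 152389365 = 113242999186 → 3065666278957/113242999186
APPEND 4: p_10 = 4·3065666278957 + 161133729417 = 12423798845245, q_10 = 4·113242999186 + 5952137359 = 458924134103 → 12423798845245/458924134103
APPEND 24: p_11 = 24·12423798845245 + 3065666278957 = 301236838564837, q_11 = 24·458924134103 + 113242999186 = 11127422217658 → 301236838564837/11127422217658
APPEND 22: p_12 = 22·301236838564837 + 12423798845245 = 6639634247271659, q_12 = 22·11127422217658 + 458924134103 = 245262212922579 → 6639634247271659/245262212922579
APPEND 17: p_13 = 17·6639634247271659 + 301236838564837 = 113175019042183040, q_13 = 17·245262212922579 + 11127422217658 = 4180585041901501 → 113175019042183040/4180585041901501
APPEND 36: p_14 = 36·113175019042183040 + 6639634247271659 = 4080940319765861099, q_14 = 36·4180585041901501 + 245262212922579 = 150746323721376615 → 4080940319765861099/150746323721376615

379/14
13238/489
238663/8816
5502487/203257
242348091/8952124
4125420034/152389365
301236838564837/11127422217658
6639634247271659/245262212922579
4080940319765861099/150746323721376615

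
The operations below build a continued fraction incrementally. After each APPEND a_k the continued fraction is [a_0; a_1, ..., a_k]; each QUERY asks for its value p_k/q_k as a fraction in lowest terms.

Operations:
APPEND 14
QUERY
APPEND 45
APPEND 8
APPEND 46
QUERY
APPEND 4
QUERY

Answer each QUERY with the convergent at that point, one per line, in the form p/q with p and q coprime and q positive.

14/1
233483/16651
938994/66965

APPEND 14: p_0 = 14·1 + 0 = 14, q_0 = 14·0 + 1 = 1 → 14/1
APPEND 45: p_1 = 45·14 + 1 = 631, q_1 = 45·1 + 0 = 45 → 631/45
APPEND 8: p_2 = 8·631 + 14 = 5062, q_2 = 8·45 + 1 = 361 → 5062/361
APPEND 46: p_3 = 46·5062 + 631 = 233483, q_3 = 46·361 + 45 = 16651 → 233483/16651
APPEND 4: p_4 = 4·233483 + 5062 = 938994, q_4 = 4·16651 + 361 = 66965 → 938994/66965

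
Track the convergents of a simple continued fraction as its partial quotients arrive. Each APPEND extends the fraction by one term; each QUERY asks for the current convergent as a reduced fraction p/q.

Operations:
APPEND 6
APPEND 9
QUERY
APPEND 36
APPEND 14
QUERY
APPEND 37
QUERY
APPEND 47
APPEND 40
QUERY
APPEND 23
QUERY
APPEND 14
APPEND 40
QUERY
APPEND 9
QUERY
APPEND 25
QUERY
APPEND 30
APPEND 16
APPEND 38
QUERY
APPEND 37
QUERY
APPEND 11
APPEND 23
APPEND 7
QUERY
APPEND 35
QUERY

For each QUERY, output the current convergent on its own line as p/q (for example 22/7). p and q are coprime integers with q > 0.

APPEND 6: p_0 = 6·1 + 0 = 6, q_0 = 6·0 + 1 = 1 → 6/1
APPEND 9: p_1 = 9·6 + 1 = 55, q_1 = 9·1 + 0 = 9 → 55/9
APPEND 36: p_2 = 36·55 + 6 = 1986, q_2 = 36·9 + 1 = 325 → 1986/325
APPEND 14: p_3 = 14·1986 + 55 = 27859, q_3 = 14·325 + 9 = 4559 → 27859/4559
APPEND 37: p_4 = 37·27859 + 1986 = 1032769, q_4 = 37·4559 + 325 = 169008 → 1032769/169008
APPEND 47: p_5 = 47·1032769 + 27859 = 48568002, q_5 = 47·169008 + 4559 = 7947935 → 48568002/7947935
APPEND 40: p_6 = 40·48568002 + 1032769 = 1943752849, q_6 = 40·7947935 + 169008 = 318086408 → 1943752849/318086408
APPEND 23: p_7 = 23·1943752849 + 48568002 = 44754883529, q_7 = 23·318086408 + 7947935 = 7323935319 → 44754883529/7323935319
APPEND 14: p_8 = 14·44754883529 + 1943752849 = 628512122255, q_8 = 14·7323935319 + 318086408 = 102853180874 → 628512122255/102853180874
APPEND 40: p_9 = 40·628512122255 + 44754883529 = 25185239773729, q_9 = 40·102853180874 + 7323935319 = 4121451170279 → 25185239773729/4121451170279
APPEND 9: p_10 = 9·25185239773729 + 628512122255 = 227295670085816, q_10 = 9·4121451170279 + 102853180874 = 37195913713385 → 227295670085816/37195913713385
APPEND 25: p_11 = 25·227295670085816 + 25185239773729 = 5707576991919129, q_11 = 25·37195913713385 + 4121451170279 = 934019294004904 → 5707576991919129/934019294004904
APPEND 30: p_12 = 30·5707576991919129 + 227295670085816 = 171454605427659686, q_12 = 30·934019294004904 + 37195913713385 = 28057774733860505 → 171454605427659686/28057774733860505
APPEND 16: p_13 = 16·171454605427659686 + 5707576991919129 = 2748981263834474105, q_13 = 16·28057774733860505 + 934019294004904 = 449858415035772984 → 2748981263834474105/449858415035772984
APPEND 38: p_14 = 38·2748981263834474105 + 171454605427659686 = 104632742631137675676, q_14 = 38·449858415035772984 + 28057774733860505 = 17122677546093233897 → 104632742631137675676/17122677546093233897
APPEND 37: p_15 = 37·104632742631137675676 + 2748981263834474105 = 3874160458615928474117, q_15 = 37·17122677546093233897 + 449858415035772984 = 633988927620485427173 → 3874160458615928474117/633988927620485427173
APPEND 11: p_16 = 11·3874160458615928474117 + 104632742631137675676 = 42720397787406350890963, q_16 = 11·633988927620485427173 + 17122677546093233897 = 6991000881371432932800 → 42720397787406350890963/6991000881371432932800
APPEND 23: p_17 = 23·42720397787406350890963 + 3874160458615928474117 = 986443309568961998966266, q_17 = 23·6991000881371432932800 + 633988927620485427173 = 161427009199163442881573 → 986443309568961998966266/161427009199163442881573
APPEND 7: p_18 = 7·986443309568961998966266 + 42720397787406350890963 = 6947823564770140343654825, q_18 = 7·161427009199163442881573 + 6991000881371432932800 = 1136980065275515533103811 → 6947823564770140343654825/1136980065275515533103811
APPEND 35: p_19 = 35·6947823564770140343654825 + 986443309568961998966266 = 244160268076523874026885141, q_19 = 35·1136980065275515533103811 + 161427009199163442881573 = 39955729293842207101514958 → 244160268076523874026885141/39955729293842207101514958

55/9
27859/4559
1032769/169008
1943752849/318086408
44754883529/7323935319
25185239773729/4121451170279
227295670085816/37195913713385
5707576991919129/934019294004904
104632742631137675676/17122677546093233897
3874160458615928474117/633988927620485427173
6947823564770140343654825/1136980065275515533103811
244160268076523874026885141/39955729293842207101514958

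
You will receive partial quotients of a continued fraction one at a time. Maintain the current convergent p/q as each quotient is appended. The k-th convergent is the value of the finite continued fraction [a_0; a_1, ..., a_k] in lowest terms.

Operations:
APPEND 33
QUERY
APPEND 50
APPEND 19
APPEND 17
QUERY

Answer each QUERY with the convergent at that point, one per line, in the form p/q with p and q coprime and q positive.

33/1
535485/16217

APPEND 33: p_0 = 33·1 + 0 = 33, q_0 = 33·0 + 1 = 1 → 33/1
APPEND 50: p_1 = 50·33 + 1 = 1651, q_1 = 50·1 + 0 = 50 → 1651/50
APPEND 19: p_2 = 19·1651 + 33 = 31402, q_2 = 19·50 + 1 = 951 → 31402/951
APPEND 17: p_3 = 17·31402 + 1651 = 535485, q_3 = 17·951 + 50 = 16217 → 535485/16217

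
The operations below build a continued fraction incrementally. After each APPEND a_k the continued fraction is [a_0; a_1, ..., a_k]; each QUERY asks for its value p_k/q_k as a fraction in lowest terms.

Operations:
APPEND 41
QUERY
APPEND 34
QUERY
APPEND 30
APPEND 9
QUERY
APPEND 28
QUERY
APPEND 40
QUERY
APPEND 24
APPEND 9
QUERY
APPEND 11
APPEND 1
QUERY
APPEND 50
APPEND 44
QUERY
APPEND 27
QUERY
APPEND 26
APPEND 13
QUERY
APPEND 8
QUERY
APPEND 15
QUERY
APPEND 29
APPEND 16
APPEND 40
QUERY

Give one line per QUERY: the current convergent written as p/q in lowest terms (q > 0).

APPEND 41: p_0 = 41·1 + 0 = 41, q_0 = 41·0 + 1 = 1 → 41/1
APPEND 34: p_1 = 34·41 + 1 = 1395, q_1 = 34·1 + 0 = 34 → 1395/34
APPEND 30: p_2 = 30·1395 + 41 = 41891, q_2 = 30·34 + 1 = 1021 → 41891/1021
APPEND 9: p_3 = 9·41891 + 1395 = 378414, q_3 = 9·1021 + 34 = 9223 → 378414/9223
APPEND 28: p_4 = 28·378414 + 41891 = 10637483, q_4 = 28·9223 + 1021 = 259265 → 10637483/259265
APPEND 40: p_5 = 40·10637483 + 378414 = 425877734, q_5 = 40·259265 + 9223 = 10379823 → 425877734/10379823
APPEND 24: p_6 = 24·425877734 + 10637483 = 10231703099, q_6 = 24·10379823 + 259265 = 249375017 → 10231703099/249375017
APPEND 9: p_7 = 9·10231703099 + 425877734 = 92511205625, q_7 = 9·249375017 + 10379823 = 2254754976 → 92511205625/2254754976
APPEND 11: p_8 = 11·92511205625 + 10231703099 = 1027854964974, q_8 = 11·2254754976 + 249375017 = 25051679753 → 1027854964974/25051679753
APPEND 1: p_9 = 1·1027854964974 + 92511205625 = 1120366170599, q_9 = 1·25051679753 + 2254754976 = 27306434729 → 1120366170599/27306434729
APPEND 50: p_10 = 50·1120366170599 + 1027854964974 = 57046163494924, q_10 = 50·27306434729 + 25051679753 = 1390373416203 → 57046163494924/1390373416203
APPEND 44: p_11 = 44·57046163494924 + 1120366170599 = 2511151559947255, q_11 = 44·1390373416203 + 27306434729 = 61203736747661 → 2511151559947255/61203736747661
APPEND 27: p_12 = 27·2511151559947255 + 57046163494924 = 67858138282070809, q_12 = 27·61203736747661 + 1390373416203 = 1653891265603050 → 67858138282070809/1653891265603050
APPEND 26: p_13 = 26·67858138282070809 + 2511151559947255 = 1766822746893788289, q_13 = 26·1653891265603050 + 61203736747661 = 43062376642426961 → 1766822746893788289/43062376642426961
APPEND 13: p_14 = 13·1766822746893788289 + 67858138282070809 = 23036553847901318566, q_14 = 13·43062376642426961 + 1653891265603050 = 561464787617153543 → 23036553847901318566/561464787617153543
APPEND 8: p_15 = 8·23036553847901318566 + 1766822746893788289 = 186059253530104336817, q_15 = 8·561464787617153543 + 43062376642426961 = 4534780677579655305 → 186059253530104336817/4534780677579655305
APPEND 15: p_16 = 15·186059253530104336817 + 23036553847901318566 = 2813925356799466370821, q_16 = 15·4534780677579655305 + 561464787617153543 = 68583174951311983118 → 2813925356799466370821/68583174951311983118
APPEND 29: p_17 = 29·2813925356799466370821 + 186059253530104336817 = 81789894600714629090626, q_17 = 29·68583174951311983118 + 4534780677579655305 = 1993446854265627165727 → 81789894600714629090626/1993446854265627165727
APPEND 16: p_18 = 16·81789894600714629090626 + 2813925356799466370821 = 1311452238968233531820837, q_18 = 16·1993446854265627165727 + 68583174951311983118 = 31963732843201346634750 → 1311452238968233531820837/31963732843201346634750
APPEND 40: p_19 = 40·1311452238968233531820837 + 81789894600714629090626 = 52539879453330055901924106, q_19 = 40·31963732843201346634750 + 1993446854265627165727 = 1280542760582319492555727 → 52539879453330055901924106/1280542760582319492555727

41/1
1395/34
378414/9223
10637483/259265
425877734/10379823
92511205625/2254754976
1120366170599/27306434729
2511151559947255/61203736747661
67858138282070809/1653891265603050
23036553847901318566/561464787617153543
186059253530104336817/4534780677579655305
2813925356799466370821/68583174951311983118
52539879453330055901924106/1280542760582319492555727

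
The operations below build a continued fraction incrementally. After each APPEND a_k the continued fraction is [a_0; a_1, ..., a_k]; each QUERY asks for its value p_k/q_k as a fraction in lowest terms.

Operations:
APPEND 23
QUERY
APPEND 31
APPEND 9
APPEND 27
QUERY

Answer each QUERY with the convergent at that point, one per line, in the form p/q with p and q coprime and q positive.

23/1
174837/7591

APPEND 23: p_0 = 23·1 + 0 = 23, q_0 = 23·0 + 1 = 1 → 23/1
APPEND 31: p_1 = 31·23 + 1 = 714, q_1 = 31·1 + 0 = 31 → 714/31
APPEND 9: p_2 = 9·714 + 23 = 6449, q_2 = 9·31 + 1 = 280 → 6449/280
APPEND 27: p_3 = 27·6449 + 714 = 174837, q_3 = 27·280 + 31 = 7591 → 174837/7591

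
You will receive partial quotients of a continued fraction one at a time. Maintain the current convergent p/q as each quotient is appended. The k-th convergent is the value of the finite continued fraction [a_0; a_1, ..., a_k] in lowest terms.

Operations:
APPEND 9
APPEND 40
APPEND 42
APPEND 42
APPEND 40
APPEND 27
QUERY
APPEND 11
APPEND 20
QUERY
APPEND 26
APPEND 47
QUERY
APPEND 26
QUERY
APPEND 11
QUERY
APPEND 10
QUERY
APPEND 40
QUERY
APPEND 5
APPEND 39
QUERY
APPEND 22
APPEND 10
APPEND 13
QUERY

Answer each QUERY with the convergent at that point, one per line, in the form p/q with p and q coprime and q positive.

689593600/76409389
152910523420/16943022189
187367289327737/20760952677227
4875532807176573/540226131515456
53818228168270040/5963248399347243
543057814489876973/60172710124987886
21776130807763348960/2412871653398862683
4289300893086721598107/475269579761051613422
12431860591738842193972028/1377493746966247049327121

APPEND 9: p_0 = 9·1 + 0 = 9, q_0 = 9·0 + 1 = 1 → 9/1
APPEND 40: p_1 = 40·9 + 1 = 361, q_1 = 40·1 + 0 = 40 → 361/40
APPEND 42: p_2 = 42·361 + 9 = 15171, q_2 = 42·40 + 1 = 1681 → 15171/1681
APPEND 42: p_3 = 42·15171 + 361 = 637543, q_3 = 42·1681 + 40 = 70642 → 637543/70642
APPEND 40: p_4 = 40·637543 + 15171 = 25516891, q_4 = 40·70642 + 1681 = 2827361 → 25516891/2827361
APPEND 27: p_5 = 27·25516891 + 637543 = 689593600, q_5 = 27·2827361 + 70642 = 76409389 → 689593600/76409389
APPEND 11: p_6 = 11·689593600 + 25516891 = 7611046491, q_6 = 11·76409389 + 2827361 = 843330640 → 7611046491/843330640
APPEND 20: p_7 = 20·7611046491 + 689593600 = 152910523420, q_7 = 20·843330640 + 76409389 = 16943022189 → 152910523420/16943022189
APPEND 26: p_8 = 26·152910523420 + 7611046491 = 3983284655411, q_8 = 26·16943022189 + 843330640 = 441361907554 → 3983284655411/441361907554
APPEND 47: p_9 = 47·3983284655411 + 152910523420 = 187367289327737, q_9 = 47·441361907554 + 16943022189 = 20760952677227 → 187367289327737/20760952677227
APPEND 26: p_10 = 26·187367289327737 + 3983284655411 = 4875532807176573, q_10 = 26·20760952677227 + 441361907554 = 540226131515456 → 4875532807176573/540226131515456
APPEND 11: p_11 = 11·4875532807176573 + 187367289327737 = 53818228168270040, q_11 = 11·540226131515456 + 20760952677227 = 5963248399347243 → 53818228168270040/5963248399347243
APPEND 10: p_12 = 10·53818228168270040 + 4875532807176573 = 543057814489876973, q_12 = 10·5963248399347243 + 540226131515456 = 60172710124987886 → 543057814489876973/60172710124987886
APPEND 40: p_13 = 40·543057814489876973 + 53818228168270040 = 21776130807763348960, q_13 = 40·60172710124987886 + 5963248399347243 = 2412871653398862683 → 21776130807763348960/2412871653398862683
APPEND 5: p_14 = 5·21776130807763348960 + 543057814489876973 = 109423711853306621773, q_14 = 5·2412871653398862683 + 60172710124987886 = 12124530977119301301 → 109423711853306621773/12124530977119301301
APPEND 39: p_15 = 39·109423711853306621773 + 21776130807763348960 = 4289300893086721598107, q_15 = 39·12124530977119301301 + 2412871653398862683 = 475269579761051613422 → 4289300893086721598107/475269579761051613422
APPEND 22: p_16 = 22·4289300893086721598107 + 109423711853306621773 = 94474043359761181780127, q_16 = 22·475269579761051613422 + 12124530977119301301 = 10468055285720254796585 → 94474043359761181780127/10468055285720254796585
APPEND 10: p_17 = 10·94474043359761181780127 + 4289300893086721598107 = 949029734490698539399377, q_17 = 10·10468055285720254796585 + 475269579761051613422 = 105155822436963599579272 → 949029734490698539399377/105155822436963599579272
APPEND 13: p_18 = 13·949029734490698539399377 + 94474043359761181780127 = 12431860591738842193972028, q_18 = 13·105155822436963599579272 + 10468055285720254796585 = 1377493746966247049327121 → 12431860591738842193972028/1377493746966247049327121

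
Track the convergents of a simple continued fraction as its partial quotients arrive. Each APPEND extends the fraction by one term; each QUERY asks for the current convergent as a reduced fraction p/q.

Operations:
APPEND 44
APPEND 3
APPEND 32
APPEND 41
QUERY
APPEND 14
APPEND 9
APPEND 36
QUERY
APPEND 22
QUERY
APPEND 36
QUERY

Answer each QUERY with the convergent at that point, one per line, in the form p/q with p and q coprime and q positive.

APPEND 44: p_0 = 44·1 + 0 = 44, q_0 = 44·0 + 1 = 1 → 44/1
APPEND 3: p_1 = 3·44 + 1 = 133, q_1 = 3·1 + 0 = 3 → 133/3
APPEND 32: p_2 = 32·133 + 44 = 4300, q_2 = 32·3 + 1 = 97 → 4300/97
APPEND 41: p_3 = 41·4300 + 133 = 176433, q_3 = 41·97 + 3 = 3980 → 176433/3980
APPEND 14: p_4 = 14·176433 + 4300 = 2474362, q_4 = 14·3980 + 97 = 55817 → 2474362/55817
APPEND 9: p_5 = 9·2474362 + 176433 = 22445691, q_5 = 9·55817 + 3980 = 506333 → 22445691/506333
APPEND 36: p_6 = 36·22445691 + 2474362 = 810519238, q_6 = 36·506333 + 55817 = 18283805 → 810519238/18283805
APPEND 22: p_7 = 22·810519238 + 22445691 = 17853868927, q_7 = 22·18283805 + 506333 = 402750043 → 17853868927/402750043
APPEND 36: p_8 = 36·17853868927 + 810519238 = 643549800610, q_8 = 36·402750043 + 18283805 = 14517285353 → 643549800610/14517285353

176433/3980
810519238/18283805
17853868927/402750043
643549800610/14517285353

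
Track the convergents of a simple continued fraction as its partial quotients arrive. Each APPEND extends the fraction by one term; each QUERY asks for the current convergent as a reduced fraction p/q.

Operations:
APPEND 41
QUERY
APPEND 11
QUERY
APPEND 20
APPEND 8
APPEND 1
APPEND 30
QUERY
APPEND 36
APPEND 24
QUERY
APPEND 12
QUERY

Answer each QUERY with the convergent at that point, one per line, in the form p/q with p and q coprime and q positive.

APPEND 41: p_0 = 41·1 + 0 = 41, q_0 = 41·0 + 1 = 1 → 41/1
APPEND 11: p_1 = 11·41 + 1 = 452, q_1 = 11·1 + 0 = 11 → 452/11
APPEND 20: p_2 = 20·452 + 41 = 9081, q_2 = 20·11 + 1 = 221 → 9081/221
APPEND 8: p_3 = 8·9081 + 452 = 73100, q_3 = 8·221 + 11 = 1779 → 73100/1779
APPEND 1: p_4 = 1·73100 + 9081 = 82181, q_4 = 1·1779 + 221 = 2000 → 82181/2000
APPEND 30: p_5 = 30·82181 + 73100 = 2538530, q_5 = 30·2000 + 1779 = 61779 → 2538530/61779
APPEND 36: p_6 = 36·2538530 + 82181 = 91469261, q_6 = 36·61779 + 2000 = 2226044 → 91469261/2226044
APPEND 24: p_7 = 24·91469261 + 2538530 = 2197800794, q_7 = 24·2226044 + 61779 = 53486835 → 2197800794/53486835
APPEND 12: p_8 = 12·2197800794 + 91469261 = 26465078789, q_8 = 12·53486835 + 2226044 = 644068064 → 26465078789/644068064

41/1
452/11
2538530/61779
2197800794/53486835
26465078789/644068064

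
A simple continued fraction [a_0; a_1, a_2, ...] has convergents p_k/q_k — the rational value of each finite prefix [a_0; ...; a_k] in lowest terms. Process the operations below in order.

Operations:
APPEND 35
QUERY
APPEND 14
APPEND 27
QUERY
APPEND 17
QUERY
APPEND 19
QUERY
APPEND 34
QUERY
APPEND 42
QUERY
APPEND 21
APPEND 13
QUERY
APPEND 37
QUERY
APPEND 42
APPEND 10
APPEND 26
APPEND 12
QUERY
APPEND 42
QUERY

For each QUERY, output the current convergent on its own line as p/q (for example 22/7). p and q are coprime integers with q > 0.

35/1
13292/379
226455/6457
4315937/123062
146968313/4190565
6176985083/176126792
1694404500811/48313218353
62822830185063/1791291932258
8315339327331126613/237098523055356592
349934991245555501661/9977833293826617901

APPEND 35: p_0 = 35·1 + 0 = 35, q_0 = 35·0 + 1 = 1 → 35/1
APPEND 14: p_1 = 14·35 + 1 = 491, q_1 = 14·1 + 0 = 14 → 491/14
APPEND 27: p_2 = 27·491 + 35 = 13292, q_2 = 27·14 + 1 = 379 → 13292/379
APPEND 17: p_3 = 17·13292 + 491 = 226455, q_3 = 17·379 + 14 = 6457 → 226455/6457
APPEND 19: p_4 = 19·226455 + 13292 = 4315937, q_4 = 19·6457 + 379 = 123062 → 4315937/123062
APPEND 34: p_5 = 34·4315937 + 226455 = 146968313, q_5 = 34·123062 + 6457 = 4190565 → 146968313/4190565
APPEND 42: p_6 = 42·146968313 + 4315937 = 6176985083, q_6 = 42·4190565 + 123062 = 176126792 → 6176985083/176126792
APPEND 21: p_7 = 21·6176985083 + 146968313 = 129863655056, q_7 = 21·176126792 + 4190565 = 3702853197 → 129863655056/3702853197
APPEND 13: p_8 = 13·129863655056 + 6176985083 = 1694404500811, q_8 = 13·3702853197 + 176126792 = 48313218353 → 1694404500811/48313218353
APPEND 37: p_9 = 37·1694404500811 + 129863655056 = 62822830185063, q_9 = 37·48313218353 + 3702853197 = 1791291932258 → 62822830185063/1791291932258
APPEND 42: p_10 = 42·62822830185063 + 1694404500811 = 2640253272273457, q_10 = 42·1791291932258 + 48313218353 = 75282574373189 → 2640253272273457/75282574373189
APPEND 10: p_11 = 10·2640253272273457 + 62822830185063 = 26465355552919633, q_11 = 10·75282574373189 + 1791291932258 = 754617035664148 → 26465355552919633/754617035664148
APPEND 26: p_12 = 26·26465355552919633 + 2640253272273457 = 690739497648183915, q_12 = 26·754617035664148 + 75282574373189 = 19695325501641037 → 690739497648183915/19695325501641037
APPEND 12: p_13 = 12·690739497648183915 + 26465355552919633 = 8315339327331126613, q_13 = 12·19695325501641037 + 754617035664148 = 237098523055356592 → 8315339327331126613/237098523055356592
APPEND 42: p_14 = 42·8315339327331126613 + 690739497648183915 = 349934991245555501661, q_14 = 42·237098523055356592 + 19695325501641037 = 9977833293826617901 → 349934991245555501661/9977833293826617901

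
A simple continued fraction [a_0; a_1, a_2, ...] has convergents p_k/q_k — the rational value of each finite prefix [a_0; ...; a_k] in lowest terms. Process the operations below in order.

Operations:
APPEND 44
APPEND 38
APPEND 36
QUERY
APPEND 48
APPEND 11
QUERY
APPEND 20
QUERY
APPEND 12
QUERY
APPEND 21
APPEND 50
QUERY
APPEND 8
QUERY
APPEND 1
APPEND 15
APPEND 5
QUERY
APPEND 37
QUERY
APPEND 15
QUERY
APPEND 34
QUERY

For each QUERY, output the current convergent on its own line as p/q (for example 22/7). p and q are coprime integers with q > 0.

APPEND 44: p_0 = 44·1 + 0 = 44, q_0 = 44·0 + 1 = 1 → 44/1
APPEND 38: p_1 = 38·44 + 1 = 1673, q_1 = 38·1 + 0 = 38 → 1673/38
APPEND 36: p_2 = 36·1673 + 44 = 60272, q_2 = 36·38 + 1 = 1369 → 60272/1369
APPEND 48: p_3 = 48·60272 + 1673 = 2894729, q_3 = 48·1369 + 38 = 65750 → 2894729/65750
APPEND 11: p_4 = 11·2894729 + 60272 = 31902291, q_4 = 11·65750 + 1369 = 724619 → 31902291/724619
APPEND 20: p_5 = 20·31902291 + 2894729 = 640940549, q_5 = 20·724619 + 65750 = 14558130 → 640940549/14558130
APPEND 12: p_6 = 12·640940549 + 31902291 = 7723188879, q_6 = 12·14558130 + 724619 = 175422179 → 7723188879/175422179
APPEND 21: p_7 = 21·7723188879 + 640940549 = 162827907008, q_7 = 21·175422179 + 14558130 = 3698423889 → 162827907008/3698423889
APPEND 50: p_8 = 50·162827907008 + 7723188879 = 8149118539279, q_8 = 50·3698423889 + 175422179 = 185096616629 → 8149118539279/185096616629
APPEND 8: p_9 = 8·8149118539279 + 162827907008 = 65355776221240, q_9 = 8·185096616629 + 3698423889 = 1484471356921 → 65355776221240/1484471356921
APPEND 1: p_10 = 1·65355776221240 + 8149118539279 = 73504894760519, q_10 = 1·1484471356921 + 185096616629 = 1669567973550 → 73504894760519/1669567973550
APPEND 15: p_11 = 15·73504894760519 + 65355776221240 = 1167929197629025, q_11 = 15·1669567973550 + 1484471356921 = 26527990960171 → 1167929197629025/26527990960171
APPEND 5: p_12 = 5·1167929197629025 + 73504894760519 = 5913150882905644, q_12 = 5·26527990960171 + 1669567973550 = 134309522774405 → 5913150882905644/134309522774405
APPEND 37: p_13 = 37·5913150882905644 + 1167929197629025 = 219954511865137853, q_13 = 37·134309522774405 + 26527990960171 = 4995980333613156 → 219954511865137853/4995980333613156
APPEND 15: p_14 = 15·219954511865137853 + 5913150882905644 = 3305230828859973439, q_14 = 15·4995980333613156 + 134309522774405 = 75074014526971745 → 3305230828859973439/75074014526971745
APPEND 34: p_15 = 34·3305230828859973439 + 219954511865137853 = 112597802693104234779, q_15 = 34·75074014526971745 + 4995980333613156 = 2557512474250652486 → 112597802693104234779/2557512474250652486

60272/1369
31902291/724619
640940549/14558130
7723188879/175422179
8149118539279/185096616629
65355776221240/1484471356921
5913150882905644/134309522774405
219954511865137853/4995980333613156
3305230828859973439/75074014526971745
112597802693104234779/2557512474250652486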